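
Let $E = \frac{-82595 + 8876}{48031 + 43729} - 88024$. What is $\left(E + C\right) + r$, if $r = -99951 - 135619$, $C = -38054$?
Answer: $- \frac{33184894199}{91760} \approx -3.6165 \cdot 10^{5}$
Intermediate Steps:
$E = - \frac{8077155959}{91760}$ ($E = - \frac{73719}{91760} - 88024 = - \frac{8077155959}{91760} \approx -88025.0$)
$r = -235570$ ($r = -99951 - 135619 = -235570$)
$\left(E + C\right) + r = \left(- \frac{8077155959}{91760} - 38054\right) - 235570 = - \frac{11568990999}{91760} - 235570 = - \frac{33184894199}{91760}$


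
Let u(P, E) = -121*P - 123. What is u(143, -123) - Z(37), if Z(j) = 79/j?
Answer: -644841/37 ≈ -17428.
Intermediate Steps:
u(P, E) = -123 - 121*P
u(143, -123) - Z(37) = (-123 - 121*143) - 79/37 = (-123 - 17303) - 79/37 = -17426 - 1*79/37 = -17426 - 79/37 = -644841/37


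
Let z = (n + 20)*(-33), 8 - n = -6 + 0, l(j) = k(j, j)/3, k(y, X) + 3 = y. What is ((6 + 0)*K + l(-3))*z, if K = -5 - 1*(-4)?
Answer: 8976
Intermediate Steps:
k(y, X) = -3 + y
l(j) = -1 + j/3 (l(j) = (-3 + j)/3 = (-3 + j)*(⅓) = -1 + j/3)
K = -1 (K = -5 + 4 = -1)
n = 14 (n = 8 - (-6 + 0) = 8 - 1*(-6) = 8 + 6 = 14)
z = -1122 (z = (14 + 20)*(-33) = 34*(-33) = -1122)
((6 + 0)*K + l(-3))*z = ((6 + 0)*(-1) + (-1 + (⅓)*(-3)))*(-1122) = (6*(-1) + (-1 - 1))*(-1122) = (-6 - 2)*(-1122) = -8*(-1122) = 8976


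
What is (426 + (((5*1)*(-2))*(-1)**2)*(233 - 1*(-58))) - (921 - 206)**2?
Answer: -513709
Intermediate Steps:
(426 + (((5*1)*(-2))*(-1)**2)*(233 - 1*(-58))) - (921 - 206)**2 = (426 + ((5*(-2))*1)*(233 + 58)) - 1*715**2 = (426 - 10*1*291) - 1*511225 = (426 - 10*291) - 511225 = (426 - 2910) - 511225 = -2484 - 511225 = -513709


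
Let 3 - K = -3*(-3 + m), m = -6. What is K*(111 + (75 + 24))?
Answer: -5040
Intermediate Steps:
K = -24 (K = 3 - (-3)*(-3 - 6) = 3 - (-3)*(-9) = 3 - 1*27 = 3 - 27 = -24)
K*(111 + (75 + 24)) = -24*(111 + (75 + 24)) = -24*(111 + 99) = -24*210 = -5040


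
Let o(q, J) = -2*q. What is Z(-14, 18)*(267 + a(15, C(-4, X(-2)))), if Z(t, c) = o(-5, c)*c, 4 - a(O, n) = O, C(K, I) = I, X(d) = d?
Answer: 46080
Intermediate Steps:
a(O, n) = 4 - O
Z(t, c) = 10*c (Z(t, c) = (-2*(-5))*c = 10*c)
Z(-14, 18)*(267 + a(15, C(-4, X(-2)))) = (10*18)*(267 + (4 - 1*15)) = 180*(267 + (4 - 15)) = 180*(267 - 11) = 180*256 = 46080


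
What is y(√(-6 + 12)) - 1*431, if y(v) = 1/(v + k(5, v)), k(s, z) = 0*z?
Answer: -431 + √6/6 ≈ -430.59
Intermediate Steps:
k(s, z) = 0
y(v) = 1/v (y(v) = 1/(v + 0) = 1/v)
y(√(-6 + 12)) - 1*431 = 1/(√(-6 + 12)) - 1*431 = 1/(√6) - 431 = √6/6 - 431 = -431 + √6/6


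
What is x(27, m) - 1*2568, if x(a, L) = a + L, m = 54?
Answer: -2487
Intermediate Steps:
x(a, L) = L + a
x(27, m) - 1*2568 = (54 + 27) - 1*2568 = 81 - 2568 = -2487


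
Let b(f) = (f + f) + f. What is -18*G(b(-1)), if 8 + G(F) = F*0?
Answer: 144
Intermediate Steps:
b(f) = 3*f (b(f) = 2*f + f = 3*f)
G(F) = -8 (G(F) = -8 + F*0 = -8 + 0 = -8)
-18*G(b(-1)) = -18*(-8) = 144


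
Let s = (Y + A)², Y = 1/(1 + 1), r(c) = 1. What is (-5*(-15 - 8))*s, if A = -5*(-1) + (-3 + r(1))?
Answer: 5635/4 ≈ 1408.8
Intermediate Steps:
A = 3 (A = -5*(-1) + (-3 + 1) = 5 - 2 = 3)
Y = ½ (Y = 1/2 = ½ ≈ 0.50000)
s = 49/4 (s = (½ + 3)² = (7/2)² = 49/4 ≈ 12.250)
(-5*(-15 - 8))*s = -5*(-15 - 8)*(49/4) = -5*(-23)*(49/4) = 115*(49/4) = 5635/4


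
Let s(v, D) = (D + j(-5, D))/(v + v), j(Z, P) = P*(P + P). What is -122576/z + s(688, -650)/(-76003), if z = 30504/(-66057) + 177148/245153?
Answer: -129099522354327349211/274699628706384 ≈ -4.6997e+5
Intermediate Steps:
j(Z, P) = 2*P² (j(Z, P) = P*(2*P) = 2*P²)
z = 21013524/80567521 (z = 30504*(-1/66057) + 177148*(1/245153) = -10168/22019 + 2644/3659 = 21013524/80567521 ≈ 0.26082)
s(v, D) = (D + 2*D²)/(2*v) (s(v, D) = (D + 2*D²)/(v + v) = (D + 2*D²)/((2*v)) = (D + 2*D²)*(1/(2*v)) = (D + 2*D²)/(2*v))
-122576/z + s(688, -650)/(-76003) = -122576/21013524/80567521 + ((½)*(-650)*(1 + 2*(-650))/688)/(-76003) = -122576*80567521/21013524 + ((½)*(-650)*(1/688)*(1 - 1300))*(-1/76003) = -2468911113524/5253381 + ((½)*(-650)*(1/688)*(-1299))*(-1/76003) = -2468911113524/5253381 + (422175/688)*(-1/76003) = -2468911113524/5253381 - 422175/52290064 = -129099522354327349211/274699628706384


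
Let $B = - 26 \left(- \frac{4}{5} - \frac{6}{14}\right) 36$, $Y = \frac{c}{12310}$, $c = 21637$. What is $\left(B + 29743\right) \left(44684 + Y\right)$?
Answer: $\frac{594777463501281}{430850} \approx 1.3805 \cdot 10^{9}$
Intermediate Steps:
$Y = \frac{21637}{12310} \approx 1.7577$
$B = \frac{40248}{35}$ ($B = - 26 \left(\left(-4\right) \frac{1}{5} - \frac{3}{7}\right) 36 = - 26 \left(- \frac{4}{5} - \frac{3}{7}\right) 36 = \left(-26\right) \left(- \frac{43}{35}\right) 36 = \frac{1118}{35} \cdot 36 = \frac{40248}{35} \approx 1149.9$)
$\left(B + 29743\right) \left(44684 + Y\right) = \left(\frac{40248}{35} + 29743\right) \left(44684 + \frac{21637}{12310}\right) = \frac{1081253}{35} \cdot \frac{550081677}{12310} = \frac{594777463501281}{430850}$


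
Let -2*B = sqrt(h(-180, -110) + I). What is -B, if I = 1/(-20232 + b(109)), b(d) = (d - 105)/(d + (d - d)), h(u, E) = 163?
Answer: sqrt(198178498872743)/2205284 ≈ 6.3836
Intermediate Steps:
b(d) = (-105 + d)/d (b(d) = (-105 + d)/(d + 0) = (-105 + d)/d)
I = -109/2205284 (I = 1/(-20232 + (-105 + 109)/109) = 1/(-20232 + (1/109)*4) = 1/(-20232 + 4/109) = 1/(-2205284/109) = -109/2205284 ≈ -4.9427e-5)
B = -sqrt(198178498872743)/2205284 (B = -sqrt(163 - 109/2205284)/2 = -sqrt(198178498872743)/2205284 ≈ -6.3836)
-B = -(-1)*sqrt(198178498872743)/2205284 = sqrt(198178498872743)/2205284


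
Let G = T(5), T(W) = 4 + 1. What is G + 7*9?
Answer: 68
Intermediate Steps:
T(W) = 5
G = 5
G + 7*9 = 5 + 7*9 = 5 + 63 = 68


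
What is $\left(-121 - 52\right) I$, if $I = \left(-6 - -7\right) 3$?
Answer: $-519$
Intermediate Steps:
$I = 3$ ($I = \left(-6 + 7\right) 3 = 1 \cdot 3 = 3$)
$\left(-121 - 52\right) I = \left(-121 - 52\right) 3 = \left(-173\right) 3 = -519$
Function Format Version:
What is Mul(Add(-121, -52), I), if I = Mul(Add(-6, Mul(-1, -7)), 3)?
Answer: -519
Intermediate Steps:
I = 3 (I = Mul(Add(-6, 7), 3) = Mul(1, 3) = 3)
Mul(Add(-121, -52), I) = Mul(Add(-121, -52), 3) = Mul(-173, 3) = -519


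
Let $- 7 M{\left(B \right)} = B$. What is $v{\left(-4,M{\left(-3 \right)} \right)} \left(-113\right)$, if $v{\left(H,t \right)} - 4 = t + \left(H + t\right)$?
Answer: $- \frac{678}{7} \approx -96.857$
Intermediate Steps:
$M{\left(B \right)} = - \frac{B}{7}$
$v{\left(H,t \right)} = 4 + H + 2 t$ ($v{\left(H,t \right)} = 4 + \left(t + \left(H + t\right)\right) = 4 + \left(H + 2 t\right) = 4 + H + 2 t$)
$v{\left(-4,M{\left(-3 \right)} \right)} \left(-113\right) = \left(4 - 4 + 2 \left(\left(- \frac{1}{7}\right) \left(-3\right)\right)\right) \left(-113\right) = \left(4 - 4 + 2 \cdot \frac{3}{7}\right) \left(-113\right) = \left(4 - 4 + \frac{6}{7}\right) \left(-113\right) = \frac{6}{7} \left(-113\right) = - \frac{678}{7}$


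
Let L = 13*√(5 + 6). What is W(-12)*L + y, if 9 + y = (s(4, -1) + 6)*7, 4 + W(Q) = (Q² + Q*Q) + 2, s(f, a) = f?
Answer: 61 + 3718*√11 ≈ 12392.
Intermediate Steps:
W(Q) = -2 + 2*Q² (W(Q) = -4 + ((Q² + Q*Q) + 2) = -4 + ((Q² + Q²) + 2) = -4 + (2*Q² + 2) = -4 + (2 + 2*Q²) = -2 + 2*Q²)
L = 13*√11 ≈ 43.116
y = 61 (y = -9 + (4 + 6)*7 = -9 + 10*7 = -9 + 70 = 61)
W(-12)*L + y = (-2 + 2*(-12)²)*(13*√11) + 61 = (-2 + 2*144)*(13*√11) + 61 = (-2 + 288)*(13*√11) + 61 = 286*(13*√11) + 61 = 3718*√11 + 61 = 61 + 3718*√11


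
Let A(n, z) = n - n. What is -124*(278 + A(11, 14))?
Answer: -34472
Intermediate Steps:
A(n, z) = 0
-124*(278 + A(11, 14)) = -124*(278 + 0) = -124*278 = -34472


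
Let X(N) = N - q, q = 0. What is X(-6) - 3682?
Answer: -3688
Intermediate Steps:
X(N) = N (X(N) = N - 1*0 = N + 0 = N)
X(-6) - 3682 = -6 - 3682 = -3688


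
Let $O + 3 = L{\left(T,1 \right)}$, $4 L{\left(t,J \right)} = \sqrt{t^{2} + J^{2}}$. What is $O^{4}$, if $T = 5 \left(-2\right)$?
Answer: $\frac{\left(12 - \sqrt{101}\right)^{4}}{256} \approx 0.056495$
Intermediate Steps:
$T = -10$
$L{\left(t,J \right)} = \frac{\sqrt{J^{2} + t^{2}}}{4}$ ($L{\left(t,J \right)} = \frac{\sqrt{t^{2} + J^{2}}}{4} = \frac{\sqrt{J^{2} + t^{2}}}{4}$)
$O = -3 + \frac{\sqrt{101}}{4}$ ($O = -3 + \frac{\sqrt{1^{2} + \left(-10\right)^{2}}}{4} = -3 + \frac{\sqrt{1 + 100}}{4} = -3 + \frac{\sqrt{101}}{4} \approx -0.48753$)
$O^{4} = \left(-3 + \frac{\sqrt{101}}{4}\right)^{4}$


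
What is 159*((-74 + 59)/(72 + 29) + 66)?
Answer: 1057509/101 ≈ 10470.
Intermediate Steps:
159*((-74 + 59)/(72 + 29) + 66) = 159*(-15/101 + 66) = 159*(6651/101) = 1057509/101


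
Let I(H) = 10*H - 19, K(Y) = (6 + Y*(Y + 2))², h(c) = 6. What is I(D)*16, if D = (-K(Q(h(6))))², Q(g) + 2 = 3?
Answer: 1049456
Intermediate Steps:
Q(g) = 1 (Q(g) = -2 + 3 = 1)
K(Y) = (6 + Y*(2 + Y))²
D = 6561 (D = (-(6 + 1² + 2*1)²)² = (-(6 + 1 + 2)²)² = (-1*9²)² = (-1*81)² = (-81)² = 6561)
I(H) = -19 + 10*H
I(D)*16 = (-19 + 10*6561)*16 = (-19 + 65610)*16 = 65591*16 = 1049456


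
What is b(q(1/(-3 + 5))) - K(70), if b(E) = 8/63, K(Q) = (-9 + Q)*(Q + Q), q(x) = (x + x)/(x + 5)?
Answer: -538012/63 ≈ -8539.9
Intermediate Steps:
q(x) = 2*x/(5 + x) (q(x) = (2*x)/(5 + x) = 2*x/(5 + x))
K(Q) = 2*Q*(-9 + Q) (K(Q) = (-9 + Q)*(2*Q) = 2*Q*(-9 + Q))
b(E) = 8/63 (b(E) = 8*(1/63) = 8/63)
b(q(1/(-3 + 5))) - K(70) = 8/63 - 2*70*(-9 + 70) = 8/63 - 2*70*61 = 8/63 - 1*8540 = 8/63 - 8540 = -538012/63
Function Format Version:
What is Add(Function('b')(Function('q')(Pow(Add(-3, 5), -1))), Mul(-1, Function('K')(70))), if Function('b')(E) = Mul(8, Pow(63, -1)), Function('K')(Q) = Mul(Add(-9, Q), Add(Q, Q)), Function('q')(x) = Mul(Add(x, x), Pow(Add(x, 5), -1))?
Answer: Rational(-538012, 63) ≈ -8539.9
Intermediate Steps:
Function('q')(x) = Mul(2, x, Pow(Add(5, x), -1)) (Function('q')(x) = Mul(Mul(2, x), Pow(Add(5, x), -1)) = Mul(2, x, Pow(Add(5, x), -1)))
Function('K')(Q) = Mul(2, Q, Add(-9, Q)) (Function('K')(Q) = Mul(Add(-9, Q), Mul(2, Q)) = Mul(2, Q, Add(-9, Q)))
Function('b')(E) = Rational(8, 63) (Function('b')(E) = Mul(8, Rational(1, 63)) = Rational(8, 63))
Add(Function('b')(Function('q')(Pow(Add(-3, 5), -1))), Mul(-1, Function('K')(70))) = Add(Rational(8, 63), Mul(-1, Mul(2, 70, Add(-9, 70)))) = Add(Rational(8, 63), Mul(-1, Mul(2, 70, 61))) = Add(Rational(8, 63), Mul(-1, 8540)) = Add(Rational(8, 63), -8540) = Rational(-538012, 63)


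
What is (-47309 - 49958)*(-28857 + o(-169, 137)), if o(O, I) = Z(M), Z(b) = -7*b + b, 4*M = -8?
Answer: 2805666615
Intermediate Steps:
M = -2 (M = (¼)*(-8) = -2)
Z(b) = -6*b
o(O, I) = 12 (o(O, I) = -6*(-2) = 12)
(-47309 - 49958)*(-28857 + o(-169, 137)) = (-47309 - 49958)*(-28857 + 12) = -97267*(-28845) = 2805666615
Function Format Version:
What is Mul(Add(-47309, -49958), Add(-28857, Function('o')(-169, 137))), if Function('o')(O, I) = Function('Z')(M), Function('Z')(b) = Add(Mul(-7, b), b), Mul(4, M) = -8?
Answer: 2805666615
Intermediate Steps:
M = -2 (M = Mul(Rational(1, 4), -8) = -2)
Function('Z')(b) = Mul(-6, b)
Function('o')(O, I) = 12 (Function('o')(O, I) = Mul(-6, -2) = 12)
Mul(Add(-47309, -49958), Add(-28857, Function('o')(-169, 137))) = Mul(Add(-47309, -49958), Add(-28857, 12)) = Mul(-97267, -28845) = 2805666615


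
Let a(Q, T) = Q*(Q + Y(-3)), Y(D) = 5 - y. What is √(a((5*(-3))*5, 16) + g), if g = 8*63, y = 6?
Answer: 2*√1551 ≈ 78.766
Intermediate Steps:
Y(D) = -1 (Y(D) = 5 - 1*6 = 5 - 6 = -1)
a(Q, T) = Q*(-1 + Q) (a(Q, T) = Q*(Q - 1) = Q*(-1 + Q))
g = 504
√(a((5*(-3))*5, 16) + g) = √(((5*(-3))*5)*(-1 + (5*(-3))*5) + 504) = √((-15*5)*(-1 - 15*5) + 504) = √(-75*(-1 - 75) + 504) = √(-75*(-76) + 504) = √(5700 + 504) = √6204 = 2*√1551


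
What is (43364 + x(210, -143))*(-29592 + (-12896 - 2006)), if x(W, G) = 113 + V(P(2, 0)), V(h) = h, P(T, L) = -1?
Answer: -1934421144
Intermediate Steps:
x(W, G) = 112 (x(W, G) = 113 - 1 = 112)
(43364 + x(210, -143))*(-29592 + (-12896 - 2006)) = (43364 + 112)*(-29592 + (-12896 - 2006)) = 43476*(-29592 - 14902) = 43476*(-44494) = -1934421144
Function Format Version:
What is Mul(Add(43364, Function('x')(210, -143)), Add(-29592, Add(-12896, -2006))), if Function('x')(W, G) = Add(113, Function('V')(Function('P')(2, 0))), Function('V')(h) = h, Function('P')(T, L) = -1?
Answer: -1934421144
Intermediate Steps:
Function('x')(W, G) = 112 (Function('x')(W, G) = Add(113, -1) = 112)
Mul(Add(43364, Function('x')(210, -143)), Add(-29592, Add(-12896, -2006))) = Mul(Add(43364, 112), Add(-29592, Add(-12896, -2006))) = Mul(43476, Add(-29592, -14902)) = Mul(43476, -44494) = -1934421144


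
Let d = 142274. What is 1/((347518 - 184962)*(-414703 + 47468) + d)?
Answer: -1/59696110386 ≈ -1.6752e-11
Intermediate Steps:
1/((347518 - 184962)*(-414703 + 47468) + d) = 1/((347518 - 184962)*(-414703 + 47468) + 142274) = 1/(162556*(-367235) + 142274) = 1/(-59696252660 + 142274) = 1/(-59696110386) = -1/59696110386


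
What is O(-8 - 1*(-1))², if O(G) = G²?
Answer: 2401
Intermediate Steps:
O(-8 - 1*(-1))² = ((-8 - 1*(-1))²)² = ((-8 + 1)²)² = ((-7)²)² = 49² = 2401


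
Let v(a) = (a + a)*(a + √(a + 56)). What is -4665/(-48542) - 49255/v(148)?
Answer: -218847521/210672280 + 9851*√51/642320 ≈ -0.92928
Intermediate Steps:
v(a) = 2*a*(a + √(56 + a)) (v(a) = (2*a)*(a + √(56 + a)) = 2*a*(a + √(56 + a)))
-4665/(-48542) - 49255/v(148) = -4665/(-48542) - 49255*1/(296*(148 + √(56 + 148))) = -4665*(-1/48542) - 49255*1/(296*(148 + √204)) = 4665/48542 - 49255*1/(296*(148 + 2*√51)) = 4665/48542 - 49255/(43808 + 592*√51)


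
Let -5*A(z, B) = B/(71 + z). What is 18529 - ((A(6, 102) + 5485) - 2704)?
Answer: 6063082/385 ≈ 15748.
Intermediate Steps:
A(z, B) = -B/(5*(71 + z))
18529 - ((A(6, 102) + 5485) - 2704) = 18529 - ((-1*102/(355 + 5*6) + 5485) - 2704) = 18529 - ((-1*102/(355 + 30) + 5485) - 2704) = 18529 - ((-1*102/385 + 5485) - 2704) = 18529 - ((-1*102*1/385 + 5485) - 2704) = 18529 - ((-102/385 + 5485) - 2704) = 18529 - (2111623/385 - 2704) = 18529 - 1*1070583/385 = 18529 - 1070583/385 = 6063082/385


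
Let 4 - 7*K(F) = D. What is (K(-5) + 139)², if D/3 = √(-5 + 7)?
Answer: 954547/49 - 5862*√2/49 ≈ 19311.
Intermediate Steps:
D = 3*√2 (D = 3*√(-5 + 7) = 3*√2 ≈ 4.2426)
K(F) = 4/7 - 3*√2/7
(K(-5) + 139)² = ((4/7 - 3*√2/7) + 139)² = (977/7 - 3*√2/7)²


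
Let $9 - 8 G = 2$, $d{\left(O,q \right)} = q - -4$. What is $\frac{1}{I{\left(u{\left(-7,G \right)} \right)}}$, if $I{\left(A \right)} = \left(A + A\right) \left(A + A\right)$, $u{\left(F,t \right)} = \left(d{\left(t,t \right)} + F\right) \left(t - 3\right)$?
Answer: $\frac{1024}{83521} \approx 0.01226$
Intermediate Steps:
$d{\left(O,q \right)} = 4 + q$ ($d{\left(O,q \right)} = q + 4 = 4 + q$)
$G = \frac{7}{8}$ ($G = \frac{9}{8} - \frac{1}{4} = \frac{7}{8} \approx 0.875$)
$u{\left(F,t \right)} = \left(-3 + t\right) \left(4 + F + t\right)$ ($u{\left(F,t \right)} = \left(\left(4 + t\right) + F\right) \left(t - 3\right) = \left(4 + F + t\right) \left(-3 + t\right) = \left(-3 + t\right) \left(4 + F + t\right)$)
$I{\left(A \right)} = 4 A^{2}$ ($I{\left(A \right)} = 2 A 2 A = 4 A^{2}$)
$\frac{1}{I{\left(u{\left(-7,G \right)} \right)}} = \frac{1}{4 \left(-12 + \frac{7}{8} + \left(\frac{7}{8}\right)^{2} - -21 - \frac{49}{8}\right)^{2}} = \frac{1}{4 \left(-12 + \frac{7}{8} + \frac{49}{64} + 21 - \frac{49}{8}\right)^{2}} = \frac{1}{4 \left(\frac{289}{64}\right)^{2}} = \frac{1}{4 \cdot \frac{83521}{4096}} = \frac{1}{\frac{83521}{1024}} = \frac{1024}{83521}$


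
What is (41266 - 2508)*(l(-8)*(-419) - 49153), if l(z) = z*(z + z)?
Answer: -3983741030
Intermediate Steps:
l(z) = 2*z² (l(z) = z*(2*z) = 2*z²)
(41266 - 2508)*(l(-8)*(-419) - 49153) = (41266 - 2508)*((2*(-8)²)*(-419) - 49153) = 38758*((2*64)*(-419) - 49153) = 38758*(128*(-419) - 49153) = 38758*(-53632 - 49153) = 38758*(-102785) = -3983741030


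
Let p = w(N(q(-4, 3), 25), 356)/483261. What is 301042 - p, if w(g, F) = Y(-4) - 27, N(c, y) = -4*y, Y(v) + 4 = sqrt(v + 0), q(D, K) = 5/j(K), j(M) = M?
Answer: 145481857993/483261 - 2*I/483261 ≈ 3.0104e+5 - 4.1386e-6*I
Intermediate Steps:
q(D, K) = 5/K
Y(v) = -4 + sqrt(v) (Y(v) = -4 + sqrt(v + 0) = -4 + sqrt(v))
w(g, F) = -31 + 2*I (w(g, F) = (-4 + sqrt(-4)) - 27 = (-4 + 2*I) - 27 = -31 + 2*I)
p = -31/483261 + 2*I/483261 (p = (-31 + 2*I)/483261 = (-31 + 2*I)*(1/483261) = -31/483261 + 2*I/483261 ≈ -6.4148e-5 + 4.1386e-6*I)
301042 - p = 301042 - (-31/483261 + 2*I/483261) = 301042 + (31/483261 - 2*I/483261) = 145481857993/483261 - 2*I/483261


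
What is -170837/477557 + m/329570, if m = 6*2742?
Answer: -24222991163/78694230245 ≈ -0.30781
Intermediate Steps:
m = 16452
-170837/477557 + m/329570 = -170837/477557 + 16452/329570 = -170837*1/477557 + 16452*(1/329570) = -170837/477557 + 8226/164785 = -24222991163/78694230245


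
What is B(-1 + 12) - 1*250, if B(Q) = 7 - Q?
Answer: -254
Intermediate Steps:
B(-1 + 12) - 1*250 = (7 - (-1 + 12)) - 1*250 = (7 - 1*11) - 250 = (7 - 11) - 250 = -4 - 250 = -254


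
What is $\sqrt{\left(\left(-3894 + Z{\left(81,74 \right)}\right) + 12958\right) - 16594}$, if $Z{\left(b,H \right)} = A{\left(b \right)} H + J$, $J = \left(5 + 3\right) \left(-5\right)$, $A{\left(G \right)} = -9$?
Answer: $2 i \sqrt{2059} \approx 90.752 i$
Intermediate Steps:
$J = -40$ ($J = 8 \left(-5\right) = -40$)
$Z{\left(b,H \right)} = -40 - 9 H$ ($Z{\left(b,H \right)} = - 9 H - 40 = -40 - 9 H$)
$\sqrt{\left(\left(-3894 + Z{\left(81,74 \right)}\right) + 12958\right) - 16594} = \sqrt{\left(\left(-3894 - 706\right) + 12958\right) - 16594} = \sqrt{\left(-4600 + 12958\right) - 16594} = \sqrt{8358 - 16594} = \sqrt{-8236} = 2 i \sqrt{2059}$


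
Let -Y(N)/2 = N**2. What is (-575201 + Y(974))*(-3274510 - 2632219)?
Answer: 14604700509137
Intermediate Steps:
Y(N) = -2*N**2
(-575201 + Y(974))*(-3274510 - 2632219) = (-575201 - 2*974**2)*(-3274510 - 2632219) = (-575201 - 2*948676)*(-5906729) = (-575201 - 1897352)*(-5906729) = -2472553*(-5906729) = 14604700509137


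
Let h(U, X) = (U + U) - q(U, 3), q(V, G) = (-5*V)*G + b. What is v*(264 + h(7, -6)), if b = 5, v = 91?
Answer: 34398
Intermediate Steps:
q(V, G) = 5 - 5*G*V (q(V, G) = (-5*V)*G + 5 = -5*G*V + 5 = 5 - 5*G*V)
h(U, X) = -5 + 17*U (h(U, X) = (U + U) - (5 - 5*3*U) = 2*U - (5 - 15*U) = 2*U + (-5 + 15*U) = -5 + 17*U)
v*(264 + h(7, -6)) = 91*(264 + (-5 + 17*7)) = 91*(264 + (-5 + 119)) = 91*(264 + 114) = 91*378 = 34398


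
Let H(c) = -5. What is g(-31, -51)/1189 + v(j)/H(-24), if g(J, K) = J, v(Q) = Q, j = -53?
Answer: 62862/5945 ≈ 10.574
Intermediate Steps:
g(-31, -51)/1189 + v(j)/H(-24) = -31/1189 - 53/(-5) = -31*1/1189 - 53*(-⅕) = -31/1189 + 53/5 = 62862/5945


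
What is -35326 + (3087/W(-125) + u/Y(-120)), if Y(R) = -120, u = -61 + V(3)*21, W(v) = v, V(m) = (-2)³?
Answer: -106046363/3000 ≈ -35349.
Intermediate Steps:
V(m) = -8
u = -229 (u = -61 - 8*21 = -61 - 168 = -229)
-35326 + (3087/W(-125) + u/Y(-120)) = -35326 + (3087/(-125) - 229/(-120)) = -35326 + (3087*(-1/125) - 229*(-1/120)) = -35326 + (-3087/125 + 229/120) = -35326 - 68363/3000 = -106046363/3000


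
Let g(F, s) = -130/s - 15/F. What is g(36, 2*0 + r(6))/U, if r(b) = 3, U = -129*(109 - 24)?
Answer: 35/8772 ≈ 0.0039900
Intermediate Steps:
U = -10965 (U = -129*85 = -10965)
g(36, 2*0 + r(6))/U = (-130/(2*0 + 3) - 15/36)/(-10965) = (-130/(0 + 3) - 15*1/36)*(-1/10965) = (-130/3 - 5/12)*(-1/10965) = -175/4*(-1/10965) = 35/8772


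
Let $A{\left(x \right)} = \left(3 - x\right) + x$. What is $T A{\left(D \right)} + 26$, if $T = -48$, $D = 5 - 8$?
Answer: $-118$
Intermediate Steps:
$D = -3$ ($D = 5 - 8 = -3$)
$A{\left(x \right)} = 3$
$T A{\left(D \right)} + 26 = \left(-48\right) 3 + 26 = -144 + 26 = -118$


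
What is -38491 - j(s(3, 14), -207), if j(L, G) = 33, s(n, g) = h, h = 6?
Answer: -38524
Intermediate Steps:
s(n, g) = 6
-38491 - j(s(3, 14), -207) = -38491 - 1*33 = -38491 - 33 = -38524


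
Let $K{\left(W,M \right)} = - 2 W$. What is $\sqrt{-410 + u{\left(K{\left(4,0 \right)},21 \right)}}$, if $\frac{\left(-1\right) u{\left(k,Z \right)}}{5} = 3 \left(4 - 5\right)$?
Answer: $i \sqrt{395} \approx 19.875 i$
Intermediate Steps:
$u{\left(k,Z \right)} = 15$ ($u{\left(k,Z \right)} = - 5 \cdot 3 \left(4 - 5\right) = - 5 \cdot 3 \left(-1\right) = \left(-5\right) \left(-3\right) = 15$)
$\sqrt{-410 + u{\left(K{\left(4,0 \right)},21 \right)}} = \sqrt{-410 + 15} = \sqrt{-395} = i \sqrt{395}$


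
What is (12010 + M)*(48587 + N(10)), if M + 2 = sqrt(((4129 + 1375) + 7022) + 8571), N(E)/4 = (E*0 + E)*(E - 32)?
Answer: 572865656 + 811019*sqrt(73) ≈ 5.7979e+8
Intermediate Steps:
N(E) = 4*E*(-32 + E) (N(E) = 4*((E*0 + E)*(E - 32)) = 4*((0 + E)*(-32 + E)) = 4*(E*(-32 + E)) = 4*E*(-32 + E))
M = -2 + 17*sqrt(73) (M = -2 + sqrt(((4129 + 1375) + 7022) + 8571) = -2 + sqrt((5504 + 7022) + 8571) = -2 + sqrt(12526 + 8571) = -2 + sqrt(21097) = -2 + 17*sqrt(73) ≈ 143.25)
(12010 + M)*(48587 + N(10)) = (12010 + (-2 + 17*sqrt(73)))*(48587 + 4*10*(-32 + 10)) = (12008 + 17*sqrt(73))*(48587 + 4*10*(-22)) = (12008 + 17*sqrt(73))*(48587 - 880) = (12008 + 17*sqrt(73))*47707 = 572865656 + 811019*sqrt(73)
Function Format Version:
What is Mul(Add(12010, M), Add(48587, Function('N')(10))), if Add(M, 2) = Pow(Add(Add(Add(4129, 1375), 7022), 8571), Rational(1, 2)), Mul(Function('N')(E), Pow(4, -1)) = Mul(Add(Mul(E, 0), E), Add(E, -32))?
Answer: Add(572865656, Mul(811019, Pow(73, Rational(1, 2)))) ≈ 5.7979e+8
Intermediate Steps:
Function('N')(E) = Mul(4, E, Add(-32, E)) (Function('N')(E) = Mul(4, Mul(Add(Mul(E, 0), E), Add(E, -32))) = Mul(4, Mul(Add(0, E), Add(-32, E))) = Mul(4, Mul(E, Add(-32, E))) = Mul(4, E, Add(-32, E)))
M = Add(-2, Mul(17, Pow(73, Rational(1, 2)))) (M = Add(-2, Pow(Add(Add(Add(4129, 1375), 7022), 8571), Rational(1, 2))) = Add(-2, Pow(Add(Add(5504, 7022), 8571), Rational(1, 2))) = Add(-2, Pow(Add(12526, 8571), Rational(1, 2))) = Add(-2, Pow(21097, Rational(1, 2))) = Add(-2, Mul(17, Pow(73, Rational(1, 2)))) ≈ 143.25)
Mul(Add(12010, M), Add(48587, Function('N')(10))) = Mul(Add(12010, Add(-2, Mul(17, Pow(73, Rational(1, 2))))), Add(48587, Mul(4, 10, Add(-32, 10)))) = Mul(Add(12008, Mul(17, Pow(73, Rational(1, 2)))), Add(48587, Mul(4, 10, -22))) = Mul(Add(12008, Mul(17, Pow(73, Rational(1, 2)))), Add(48587, -880)) = Mul(Add(12008, Mul(17, Pow(73, Rational(1, 2)))), 47707) = Add(572865656, Mul(811019, Pow(73, Rational(1, 2))))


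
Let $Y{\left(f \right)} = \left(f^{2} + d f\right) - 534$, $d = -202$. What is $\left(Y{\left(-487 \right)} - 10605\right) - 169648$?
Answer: $154756$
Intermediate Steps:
$Y{\left(f \right)} = -534 + f^{2} - 202 f$ ($Y{\left(f \right)} = \left(f^{2} - 202 f\right) - 534 = -534 + f^{2} - 202 f$)
$\left(Y{\left(-487 \right)} - 10605\right) - 169648 = \left(\left(-534 + \left(-487\right)^{2} - -98374\right) - 10605\right) - 169648 = \left(\left(-534 + 237169 + 98374\right) - 10605\right) - 169648 = \left(335009 - 10605\right) - 169648 = 324404 - 169648 = 154756$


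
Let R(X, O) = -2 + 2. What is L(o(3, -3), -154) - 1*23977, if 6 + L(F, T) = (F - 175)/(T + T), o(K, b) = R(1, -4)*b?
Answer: -1055227/44 ≈ -23982.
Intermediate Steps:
R(X, O) = 0
o(K, b) = 0 (o(K, b) = 0*b = 0)
L(F, T) = -6 + (-175 + F)/(2*T) (L(F, T) = -6 + (F - 175)/(T + T) = -6 + (-175 + F)/((2*T)) = -6 + (-175 + F)*(1/(2*T)) = -6 + (-175 + F)/(2*T))
L(o(3, -3), -154) - 1*23977 = (½)*(-175 + 0 - 12*(-154))/(-154) - 1*23977 = (½)*(-1/154)*(-175 + 0 + 1848) - 23977 = (½)*(-1/154)*1673 - 23977 = -239/44 - 23977 = -1055227/44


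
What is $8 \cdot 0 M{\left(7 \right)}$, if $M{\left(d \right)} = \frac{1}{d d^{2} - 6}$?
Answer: $0$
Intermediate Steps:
$M{\left(d \right)} = \frac{1}{-6 + d^{3}}$ ($M{\left(d \right)} = \frac{1}{d^{3} - 6} = \frac{1}{-6 + d^{3}}$)
$8 \cdot 0 M{\left(7 \right)} = \frac{8 \cdot 0}{-6 + 7^{3}} = \frac{0}{-6 + 343} = \frac{0}{337} = 0 \cdot \frac{1}{337} = 0$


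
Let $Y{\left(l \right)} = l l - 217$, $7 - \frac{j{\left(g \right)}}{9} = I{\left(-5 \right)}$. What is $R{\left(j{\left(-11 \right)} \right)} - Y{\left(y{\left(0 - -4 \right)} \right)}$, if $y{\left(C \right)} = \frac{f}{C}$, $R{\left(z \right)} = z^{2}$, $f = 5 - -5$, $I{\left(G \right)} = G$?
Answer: $\frac{47499}{4} \approx 11875.0$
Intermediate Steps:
$j{\left(g \right)} = 108$ ($j{\left(g \right)} = 63 - -45 = 63 + 45 = 108$)
$f = 10$ ($f = 5 + 5 = 10$)
$y{\left(C \right)} = \frac{10}{C}$
$Y{\left(l \right)} = -217 + l^{2}$ ($Y{\left(l \right)} = l^{2} - 217 = -217 + l^{2}$)
$R{\left(j{\left(-11 \right)} \right)} - Y{\left(y{\left(0 - -4 \right)} \right)} = 108^{2} - \left(-217 + \left(\frac{10}{0 - -4}\right)^{2}\right) = 11664 - \left(-217 + \left(\frac{10}{0 + 4}\right)^{2}\right) = 11664 - \left(-217 + \left(\frac{10}{4}\right)^{2}\right) = 11664 - \left(-217 + \left(10 \cdot \frac{1}{4}\right)^{2}\right) = 11664 - \left(-217 + \left(\frac{5}{2}\right)^{2}\right) = 11664 - \left(-217 + \frac{25}{4}\right) = 11664 - - \frac{843}{4} = 11664 + \frac{843}{4} = \frac{47499}{4}$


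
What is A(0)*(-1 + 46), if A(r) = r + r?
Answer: 0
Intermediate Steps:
A(r) = 2*r
A(0)*(-1 + 46) = (2*0)*(-1 + 46) = 0*45 = 0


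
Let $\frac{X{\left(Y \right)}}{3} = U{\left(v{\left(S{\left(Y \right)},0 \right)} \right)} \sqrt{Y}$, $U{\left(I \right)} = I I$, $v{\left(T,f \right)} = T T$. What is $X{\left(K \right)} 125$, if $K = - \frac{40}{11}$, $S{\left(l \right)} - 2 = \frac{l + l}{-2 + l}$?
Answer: $\frac{81182412000 i \sqrt{110}}{10158731} \approx 83815.0 i$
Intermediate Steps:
$S{\left(l \right)} = 2 + \frac{2 l}{-2 + l}$ ($S{\left(l \right)} = 2 + \frac{l + l}{-2 + l} = 2 + \frac{2 l}{-2 + l}$)
$v{\left(T,f \right)} = T^{2}$
$U{\left(I \right)} = I^{2}$
$K = - \frac{40}{11}$ ($K = \left(-40\right) \frac{1}{11} = - \frac{40}{11} \approx -3.6364$)
$X{\left(Y \right)} = \frac{768 \sqrt{Y} \left(-1 + Y\right)^{4}}{\left(-2 + Y\right)^{4}}$ ($X{\left(Y \right)} = 3 \left(\left(\frac{4 \left(-1 + Y\right)}{-2 + Y}\right)^{2}\right)^{2} \sqrt{Y} = 3 \left(\frac{16 \left(-1 + Y\right)^{2}}{\left(-2 + Y\right)^{2}}\right)^{2} \sqrt{Y} = 3 \frac{256 \left(-1 + Y\right)^{4}}{\left(-2 + Y\right)^{4}} \sqrt{Y} = 3 \frac{256 \sqrt{Y} \left(-1 + Y\right)^{4}}{\left(-2 + Y\right)^{4}} = \frac{768 \sqrt{Y} \left(-1 + Y\right)^{4}}{\left(-2 + Y\right)^{4}}$)
$X{\left(K \right)} 125 = \frac{768 \sqrt{- \frac{40}{11}} \left(-1 - \frac{40}{11}\right)^{4}}{\left(-2 - \frac{40}{11}\right)^{4}} \cdot 125 = \frac{768 \frac{2 i \sqrt{110}}{11} \left(- \frac{51}{11}\right)^{4}}{\frac{14776336}{14641}} \cdot 125 = 768 \frac{2 i \sqrt{110}}{11} \cdot \frac{6765201}{14641} \cdot \frac{14641}{14776336} \cdot 125 = \frac{649459296 i \sqrt{110}}{10158731} \cdot 125 = \frac{81182412000 i \sqrt{110}}{10158731}$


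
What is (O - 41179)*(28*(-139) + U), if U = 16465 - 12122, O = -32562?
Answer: -33257191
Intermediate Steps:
U = 4343
(O - 41179)*(28*(-139) + U) = (-32562 - 41179)*(28*(-139) + 4343) = -73741*(-3892 + 4343) = -73741*451 = -33257191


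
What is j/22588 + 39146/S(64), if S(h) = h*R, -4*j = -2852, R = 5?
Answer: 110557251/903520 ≈ 122.36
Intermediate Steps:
j = 713 (j = -¼*(-2852) = 713)
S(h) = 5*h (S(h) = h*5 = 5*h)
j/22588 + 39146/S(64) = 713/22588 + 39146/((5*64)) = 713*(1/22588) + 39146/320 = 713/22588 + 39146*(1/320) = 713/22588 + 19573/160 = 110557251/903520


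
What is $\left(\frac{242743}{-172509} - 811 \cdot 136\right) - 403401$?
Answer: $- \frac{88617598516}{172509} \approx -5.137 \cdot 10^{5}$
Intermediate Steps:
$\left(\frac{242743}{-172509} - 811 \cdot 136\right) - 403401 = \left(242743 \left(- \frac{1}{172509}\right) - 110296\right) - 403401 = \left(- \frac{242743}{172509} - 110296\right) - 403401 = - \frac{19027295407}{172509} - 403401 = - \frac{88617598516}{172509}$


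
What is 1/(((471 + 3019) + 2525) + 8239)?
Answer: 1/14254 ≈ 7.0156e-5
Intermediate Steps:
1/(((471 + 3019) + 2525) + 8239) = 1/((3490 + 2525) + 8239) = 1/(6015 + 8239) = 1/14254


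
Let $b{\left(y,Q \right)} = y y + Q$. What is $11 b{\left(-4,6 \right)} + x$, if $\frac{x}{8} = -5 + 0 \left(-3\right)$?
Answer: $202$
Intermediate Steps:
$b{\left(y,Q \right)} = Q + y^{2}$ ($b{\left(y,Q \right)} = y^{2} + Q = Q + y^{2}$)
$x = -40$ ($x = 8 \left(-5 + 0 \left(-3\right)\right) = 8 \left(-5 + 0\right) = 8 \left(-5\right) = -40$)
$11 b{\left(-4,6 \right)} + x = 11 \left(6 + \left(-4\right)^{2}\right) - 40 = 11 \left(6 + 16\right) - 40 = 11 \cdot 22 - 40 = 242 - 40 = 202$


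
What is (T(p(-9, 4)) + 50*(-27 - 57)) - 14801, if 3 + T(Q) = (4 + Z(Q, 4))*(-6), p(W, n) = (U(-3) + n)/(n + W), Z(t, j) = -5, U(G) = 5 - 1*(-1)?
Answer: -18998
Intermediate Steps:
U(G) = 6 (U(G) = 5 + 1 = 6)
p(W, n) = (6 + n)/(W + n) (p(W, n) = (6 + n)/(n + W) = (6 + n)/(W + n))
T(Q) = 3 (T(Q) = -3 + (4 - 5)*(-6) = -3 - 1*(-6) = -3 + 6 = 3)
(T(p(-9, 4)) + 50*(-27 - 57)) - 14801 = (3 + 50*(-27 - 57)) - 14801 = (3 + 50*(-84)) - 14801 = (3 - 4200) - 14801 = -4197 - 14801 = -18998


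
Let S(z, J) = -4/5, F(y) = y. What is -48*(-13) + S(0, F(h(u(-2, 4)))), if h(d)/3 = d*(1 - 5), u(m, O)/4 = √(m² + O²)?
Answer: 3116/5 ≈ 623.20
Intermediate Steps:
u(m, O) = 4*√(O² + m²) (u(m, O) = 4*√(m² + O²) = 4*√(O² + m²))
h(d) = -12*d (h(d) = 3*(d*(1 - 5)) = 3*(d*(-4)) = 3*(-4*d) = -12*d)
S(z, J) = -⅘ (S(z, J) = -4*⅕ = -⅘)
-48*(-13) + S(0, F(h(u(-2, 4)))) = -48*(-13) - ⅘ = 624 - ⅘ = 3116/5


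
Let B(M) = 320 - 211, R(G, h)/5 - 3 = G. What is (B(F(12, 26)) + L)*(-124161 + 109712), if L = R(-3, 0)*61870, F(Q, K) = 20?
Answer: -1574941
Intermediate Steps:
R(G, h) = 15 + 5*G
L = 0 (L = (15 + 5*(-3))*61870 = (15 - 15)*61870 = 0*61870 = 0)
B(M) = 109
(B(F(12, 26)) + L)*(-124161 + 109712) = (109 + 0)*(-124161 + 109712) = 109*(-14449) = -1574941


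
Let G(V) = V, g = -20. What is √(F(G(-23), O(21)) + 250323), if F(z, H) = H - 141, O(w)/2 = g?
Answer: √250142 ≈ 500.14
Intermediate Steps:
O(w) = -40 (O(w) = 2*(-20) = -40)
F(z, H) = -141 + H
√(F(G(-23), O(21)) + 250323) = √((-141 - 40) + 250323) = √(-181 + 250323) = √250142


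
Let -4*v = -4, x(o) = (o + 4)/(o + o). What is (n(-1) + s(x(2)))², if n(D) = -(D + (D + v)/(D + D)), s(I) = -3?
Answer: 4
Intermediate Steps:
x(o) = (4 + o)/(2*o) (x(o) = (4 + o)/((2*o)) = (4 + o)*(1/(2*o)) = (4 + o)/(2*o))
v = 1 (v = -¼*(-4) = 1)
n(D) = -D - (1 + D)/(2*D) (n(D) = -(D + (D + 1)/(D + D)) = -(D + (1 + D)/((2*D))) = -(D + (1 + D)*(1/(2*D))) = -(D + (1 + D)/(2*D)) = -D - (1 + D)/(2*D))
(n(-1) + s(x(2)))² = ((-½ - 1*(-1) - ½/(-1)) - 3)² = ((-½ + 1 - ½*(-1)) - 3)² = ((-½ + 1 + ½) - 3)² = (1 - 3)² = (-2)² = 4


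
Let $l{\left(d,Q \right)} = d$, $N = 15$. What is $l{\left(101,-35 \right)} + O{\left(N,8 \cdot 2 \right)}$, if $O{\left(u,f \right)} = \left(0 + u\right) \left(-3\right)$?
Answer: $56$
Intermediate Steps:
$O{\left(u,f \right)} = - 3 u$ ($O{\left(u,f \right)} = u \left(-3\right) = - 3 u$)
$l{\left(101,-35 \right)} + O{\left(N,8 \cdot 2 \right)} = 101 - 45 = 56$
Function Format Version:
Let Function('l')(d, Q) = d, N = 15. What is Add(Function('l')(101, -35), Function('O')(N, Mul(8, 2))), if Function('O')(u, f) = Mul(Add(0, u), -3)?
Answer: 56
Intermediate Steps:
Function('O')(u, f) = Mul(-3, u) (Function('O')(u, f) = Mul(u, -3) = Mul(-3, u))
Add(Function('l')(101, -35), Function('O')(N, Mul(8, 2))) = Add(101, Mul(-3, 15)) = Add(101, -45) = 56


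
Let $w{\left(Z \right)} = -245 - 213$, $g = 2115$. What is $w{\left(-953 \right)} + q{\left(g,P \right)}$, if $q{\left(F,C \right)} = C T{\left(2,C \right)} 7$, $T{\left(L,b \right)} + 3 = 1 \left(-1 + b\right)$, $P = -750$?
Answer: $3958042$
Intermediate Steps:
$T{\left(L,b \right)} = -4 + b$ ($T{\left(L,b \right)} = -3 + 1 \left(-1 + b\right) = -3 + \left(-1 + b\right) = -4 + b$)
$q{\left(F,C \right)} = 7 C \left(-4 + C\right)$ ($q{\left(F,C \right)} = C \left(-4 + C\right) 7 = 7 C \left(-4 + C\right)$)
$w{\left(Z \right)} = -458$
$w{\left(-953 \right)} + q{\left(g,P \right)} = -458 + 7 \left(-750\right) \left(-4 - 750\right) = -458 + 7 \left(-750\right) \left(-754\right) = -458 + 3958500 = 3958042$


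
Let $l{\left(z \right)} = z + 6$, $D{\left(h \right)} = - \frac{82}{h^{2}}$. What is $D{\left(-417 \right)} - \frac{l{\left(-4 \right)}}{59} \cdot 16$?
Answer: $- \frac{5569286}{10259451} \approx -0.54284$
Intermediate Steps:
$D{\left(h \right)} = - \frac{82}{h^{2}}$
$l{\left(z \right)} = 6 + z$
$D{\left(-417 \right)} - \frac{l{\left(-4 \right)}}{59} \cdot 16 = - \frac{82}{173889} - \frac{6 - 4}{59} \cdot 16 = \left(-82\right) \frac{1}{173889} - 2 \cdot \frac{1}{59} \cdot 16 = - \frac{82}{173889} - \frac{2}{59} \cdot 16 = - \frac{82}{173889} - \frac{32}{59} = - \frac{5569286}{10259451}$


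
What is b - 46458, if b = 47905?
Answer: 1447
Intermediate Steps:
b - 46458 = 47905 - 46458 = 1447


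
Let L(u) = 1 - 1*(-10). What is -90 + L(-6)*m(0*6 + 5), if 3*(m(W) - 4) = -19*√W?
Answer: -46 - 209*√5/3 ≈ -201.78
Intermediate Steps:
m(W) = 4 - 19*√W/3 (m(W) = 4 + (-19*√W)/3 = 4 - 19*√W/3)
L(u) = 11 (L(u) = 1 + 10 = 11)
-90 + L(-6)*m(0*6 + 5) = -90 + 11*(4 - 19*√(0*6 + 5)/3) = -90 + 11*(4 - 19*√(0 + 5)/3) = -90 + 11*(4 - 19*√5/3) = -90 + (44 - 209*√5/3) = -46 - 209*√5/3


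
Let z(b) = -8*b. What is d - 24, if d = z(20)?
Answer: -184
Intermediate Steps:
d = -160 (d = -8*20 = -160)
d - 24 = -160 - 24 = -184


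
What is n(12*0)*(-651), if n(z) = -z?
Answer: 0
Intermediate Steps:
n(12*0)*(-651) = -12*0*(-651) = -1*0*(-651) = 0*(-651) = 0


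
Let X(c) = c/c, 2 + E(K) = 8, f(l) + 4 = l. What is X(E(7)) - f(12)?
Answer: -7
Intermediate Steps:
f(l) = -4 + l
E(K) = 6 (E(K) = -2 + 8 = 6)
X(c) = 1
X(E(7)) - f(12) = 1 - (-4 + 12) = 1 - 1*8 = 1 - 8 = -7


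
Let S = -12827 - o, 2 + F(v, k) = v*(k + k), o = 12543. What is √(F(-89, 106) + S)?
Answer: 4*I*√2765 ≈ 210.33*I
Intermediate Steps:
F(v, k) = -2 + 2*k*v (F(v, k) = -2 + v*(k + k) = -2 + v*(2*k) = -2 + 2*k*v)
S = -25370 (S = -12827 - 1*12543 = -12827 - 12543 = -25370)
√(F(-89, 106) + S) = √((-2 + 2*106*(-89)) - 25370) = √((-2 - 18868) - 25370) = √(-18870 - 25370) = √(-44240) = 4*I*√2765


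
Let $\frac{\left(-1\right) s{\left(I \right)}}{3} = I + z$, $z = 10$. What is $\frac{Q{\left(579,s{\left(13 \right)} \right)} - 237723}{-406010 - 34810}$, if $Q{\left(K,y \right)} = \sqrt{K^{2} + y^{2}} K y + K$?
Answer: $\frac{19762}{36735} + \frac{13317 \sqrt{37778}}{48980} \approx 53.383$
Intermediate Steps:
$s{\left(I \right)} = -30 - 3 I$ ($s{\left(I \right)} = - 3 \left(I + 10\right) = - 3 \left(10 + I\right) = -30 - 3 I$)
$Q{\left(K,y \right)} = K + K y \sqrt{K^{2} + y^{2}}$ ($Q{\left(K,y \right)} = K \sqrt{K^{2} + y^{2}} y + K = K y \sqrt{K^{2} + y^{2}} + K = K + K y \sqrt{K^{2} + y^{2}}$)
$\frac{Q{\left(579,s{\left(13 \right)} \right)} - 237723}{-406010 - 34810} = \frac{579 \left(1 + \left(-30 - 39\right) \sqrt{579^{2} + \left(-30 - 39\right)^{2}}\right) - 237723}{-406010 - 34810} = \frac{579 \left(1 + \left(-30 - 39\right) \sqrt{335241 + \left(-30 - 39\right)^{2}}\right) - 237723}{-440820} = \left(579 \left(1 - 69 \sqrt{335241 + \left(-69\right)^{2}}\right) - 237723\right) \left(- \frac{1}{440820}\right) = \left(579 \left(1 - 69 \sqrt{335241 + 4761}\right) - 237723\right) \left(- \frac{1}{440820}\right) = \left(579 \left(1 - 69 \sqrt{340002}\right) - 237723\right) \left(- \frac{1}{440820}\right) = \left(579 \left(1 - 69 \cdot 3 \sqrt{37778}\right) - 237723\right) \left(- \frac{1}{440820}\right) = \left(579 \left(1 - 207 \sqrt{37778}\right) - 237723\right) \left(- \frac{1}{440820}\right) = \left(\left(579 - 119853 \sqrt{37778}\right) - 237723\right) \left(- \frac{1}{440820}\right) = \left(-237144 - 119853 \sqrt{37778}\right) \left(- \frac{1}{440820}\right) = \frac{19762}{36735} + \frac{13317 \sqrt{37778}}{48980}$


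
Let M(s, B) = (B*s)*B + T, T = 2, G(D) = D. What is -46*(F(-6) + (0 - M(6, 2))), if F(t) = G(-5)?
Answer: 1426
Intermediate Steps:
F(t) = -5
M(s, B) = 2 + s*B² (M(s, B) = (B*s)*B + 2 = s*B² + 2 = 2 + s*B²)
-46*(F(-6) + (0 - M(6, 2))) = -46*(-5 + (0 - (2 + 6*2²))) = -46*(-5 + (0 - (2 + 6*4))) = -46*(-5 + (0 - (2 + 24))) = -46*(-5 + (0 - 1*26)) = -46*(-5 + (0 - 26)) = -46*(-5 - 26) = -46*(-31) = 1426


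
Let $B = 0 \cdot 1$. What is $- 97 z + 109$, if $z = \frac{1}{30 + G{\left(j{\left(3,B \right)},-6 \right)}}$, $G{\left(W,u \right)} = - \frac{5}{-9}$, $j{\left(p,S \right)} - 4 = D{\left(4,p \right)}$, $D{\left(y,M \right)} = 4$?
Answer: $\frac{29102}{275} \approx 105.83$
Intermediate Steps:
$B = 0$
$j{\left(p,S \right)} = 8$ ($j{\left(p,S \right)} = 4 + 4 = 8$)
$G{\left(W,u \right)} = \frac{5}{9}$ ($G{\left(W,u \right)} = \left(-5\right) \left(- \frac{1}{9}\right) = \frac{5}{9}$)
$z = \frac{9}{275}$ ($z = \frac{1}{30 + \frac{5}{9}} = \frac{1}{\frac{275}{9}} = \frac{9}{275} \approx 0.032727$)
$- 97 z + 109 = \left(-97\right) \frac{9}{275} + 109 = - \frac{873}{275} + 109 = \frac{29102}{275}$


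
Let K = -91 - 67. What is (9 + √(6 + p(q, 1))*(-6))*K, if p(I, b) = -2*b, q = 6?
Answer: 474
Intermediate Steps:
K = -158
(9 + √(6 + p(q, 1))*(-6))*K = (9 + √(6 - 2*1)*(-6))*(-158) = (9 + √(6 - 2)*(-6))*(-158) = (9 + √4*(-6))*(-158) = (9 + 2*(-6))*(-158) = (9 - 12)*(-158) = -3*(-158) = 474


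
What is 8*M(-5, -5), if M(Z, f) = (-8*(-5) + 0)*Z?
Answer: -1600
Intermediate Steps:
M(Z, f) = 40*Z (M(Z, f) = (-4*(-10) + 0)*Z = (40 + 0)*Z = 40*Z)
8*M(-5, -5) = 8*(40*(-5)) = 8*(-200) = -1600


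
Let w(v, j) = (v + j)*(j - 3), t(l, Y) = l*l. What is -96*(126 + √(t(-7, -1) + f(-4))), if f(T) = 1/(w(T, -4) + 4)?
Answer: -12096 - 16*√44115/5 ≈ -12768.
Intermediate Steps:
t(l, Y) = l²
w(v, j) = (-3 + j)*(j + v) (w(v, j) = (j + v)*(-3 + j) = (-3 + j)*(j + v))
f(T) = 1/(32 - 7*T) (f(T) = 1/(((-4)² - 3*(-4) - 3*T - 4*T) + 4) = 1/((16 + 12 - 3*T - 4*T) + 4) = 1/((28 - 7*T) + 4) = 1/(32 - 7*T))
-96*(126 + √(t(-7, -1) + f(-4))) = -96*(126 + √((-7)² - 1/(-32 + 7*(-4)))) = -96*(126 + √(49 - 1/(-32 - 28))) = -96*(126 + √(49 - 1/(-60))) = -96*(126 + √(49 - 1*(-1/60))) = -96*(126 + √(49 + 1/60)) = -96*(126 + √(2941/60)) = -96*(126 + √44115/30) = -12096 - 16*√44115/5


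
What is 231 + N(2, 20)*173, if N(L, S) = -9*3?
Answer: -4440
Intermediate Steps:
N(L, S) = -27
231 + N(2, 20)*173 = 231 - 27*173 = 231 - 4671 = -4440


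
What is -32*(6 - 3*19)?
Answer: 1632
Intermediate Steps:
-32*(6 - 3*19) = -32*(6 - 57) = -32*(-51) = 1632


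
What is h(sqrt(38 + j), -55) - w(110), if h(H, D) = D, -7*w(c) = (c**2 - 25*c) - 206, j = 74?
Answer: 8759/7 ≈ 1251.3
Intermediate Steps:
w(c) = 206/7 - c**2/7 + 25*c/7 (w(c) = -((c**2 - 25*c) - 206)/7 = -(-206 + c**2 - 25*c)/7 = 206/7 - c**2/7 + 25*c/7)
h(sqrt(38 + j), -55) - w(110) = -55 - (206/7 - 1/7*110**2 + (25/7)*110) = -55 - (206/7 - 1/7*12100 + 2750/7) = -55 - (206/7 - 12100/7 + 2750/7) = -55 - 1*(-9144/7) = -55 + 9144/7 = 8759/7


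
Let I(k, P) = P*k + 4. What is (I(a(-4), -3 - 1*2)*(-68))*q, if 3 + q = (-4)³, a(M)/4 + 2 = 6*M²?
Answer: -8547056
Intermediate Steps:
a(M) = -8 + 24*M² (a(M) = -8 + 4*(6*M²) = -8 + 24*M²)
q = -67 (q = -3 + (-4)³ = -3 - 64 = -67)
I(k, P) = 4 + P*k
(I(a(-4), -3 - 1*2)*(-68))*q = ((4 + (-3 - 1*2)*(-8 + 24*(-4)²))*(-68))*(-67) = ((4 + (-3 - 2)*(-8 + 24*16))*(-68))*(-67) = ((4 - 5*(-8 + 384))*(-68))*(-67) = ((4 - 5*376)*(-68))*(-67) = ((4 - 1880)*(-68))*(-67) = -1876*(-68)*(-67) = 127568*(-67) = -8547056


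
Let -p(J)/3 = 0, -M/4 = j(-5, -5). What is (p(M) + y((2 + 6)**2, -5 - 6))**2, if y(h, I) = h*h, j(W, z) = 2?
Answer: 16777216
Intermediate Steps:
y(h, I) = h**2
M = -8 (M = -4*2 = -8)
p(J) = 0 (p(J) = -3*0 = 0)
(p(M) + y((2 + 6)**2, -5 - 6))**2 = (0 + ((2 + 6)**2)**2)**2 = (0 + (8**2)**2)**2 = (0 + 64**2)**2 = (0 + 4096)**2 = 4096**2 = 16777216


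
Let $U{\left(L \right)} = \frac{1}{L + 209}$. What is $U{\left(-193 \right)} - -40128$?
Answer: $\frac{642049}{16} \approx 40128.0$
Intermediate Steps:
$U{\left(L \right)} = \frac{1}{209 + L}$
$U{\left(-193 \right)} - -40128 = \frac{1}{209 - 193} - -40128 = \frac{1}{16} + 40128 = \frac{642049}{16}$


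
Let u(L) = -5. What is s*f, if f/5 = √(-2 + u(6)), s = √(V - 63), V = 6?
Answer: -5*√399 ≈ -99.875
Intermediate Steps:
s = I*√57 (s = √(6 - 63) = √(-57) = I*√57 ≈ 7.5498*I)
f = 5*I*√7 (f = 5*√(-2 - 5) = 5*√(-7) = 5*(I*√7) = 5*I*√7 ≈ 13.229*I)
s*f = (I*√57)*(5*I*√7) = -5*√399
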